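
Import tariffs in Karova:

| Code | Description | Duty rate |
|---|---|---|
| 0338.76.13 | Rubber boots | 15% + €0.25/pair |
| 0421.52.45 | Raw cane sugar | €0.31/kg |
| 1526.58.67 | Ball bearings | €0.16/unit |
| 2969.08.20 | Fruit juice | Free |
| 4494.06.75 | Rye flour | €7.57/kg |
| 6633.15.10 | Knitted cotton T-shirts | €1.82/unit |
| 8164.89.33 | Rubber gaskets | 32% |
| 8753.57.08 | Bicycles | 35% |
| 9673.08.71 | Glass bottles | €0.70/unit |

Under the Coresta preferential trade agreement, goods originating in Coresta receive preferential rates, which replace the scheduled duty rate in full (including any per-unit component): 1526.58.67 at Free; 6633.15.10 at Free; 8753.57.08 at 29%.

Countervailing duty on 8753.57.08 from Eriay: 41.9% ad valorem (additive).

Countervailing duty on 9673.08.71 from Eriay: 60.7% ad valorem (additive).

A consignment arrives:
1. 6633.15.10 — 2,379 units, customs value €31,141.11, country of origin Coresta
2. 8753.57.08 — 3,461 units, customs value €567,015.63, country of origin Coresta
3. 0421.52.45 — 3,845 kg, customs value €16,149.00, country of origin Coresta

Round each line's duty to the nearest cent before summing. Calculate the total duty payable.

€165,626.48

Line 1 (6633.15.10, Coresta, 2,379 units, €31,141.11):
Base rate for 6633.15.10 is €1.82/unit.
Origin Coresta qualifies under the Karova–Coresta agreement and 6633.15.10 is covered: preferential rate Free applies instead.
Duty = €31,141.11 × 0% = €0.00.
Line 2 (8753.57.08, Coresta, 3,461 units, €567,015.63):
Base rate for 8753.57.08 is 35%.
Origin Coresta qualifies under the Karova–Coresta agreement and 8753.57.08 is covered: preferential rate 29% applies instead.
The additional-duty order on 8753.57.08 targets Eriay, not Coresta; it does not apply.
Duty = €567,015.63 × 29% = €164,434.53.
Line 3 (0421.52.45, Coresta, 3,845 kg, €16,149.00):
Base rate for 0421.52.45 is €0.31/kg.
Origin Coresta is the FTA partner but 0421.52.45 is not on the preference list; base rate stands.
Duty = 3,845 × €0.31 = €1,191.95.
Total = €0.00 + €164,434.53 + €1,191.95 = €165,626.48.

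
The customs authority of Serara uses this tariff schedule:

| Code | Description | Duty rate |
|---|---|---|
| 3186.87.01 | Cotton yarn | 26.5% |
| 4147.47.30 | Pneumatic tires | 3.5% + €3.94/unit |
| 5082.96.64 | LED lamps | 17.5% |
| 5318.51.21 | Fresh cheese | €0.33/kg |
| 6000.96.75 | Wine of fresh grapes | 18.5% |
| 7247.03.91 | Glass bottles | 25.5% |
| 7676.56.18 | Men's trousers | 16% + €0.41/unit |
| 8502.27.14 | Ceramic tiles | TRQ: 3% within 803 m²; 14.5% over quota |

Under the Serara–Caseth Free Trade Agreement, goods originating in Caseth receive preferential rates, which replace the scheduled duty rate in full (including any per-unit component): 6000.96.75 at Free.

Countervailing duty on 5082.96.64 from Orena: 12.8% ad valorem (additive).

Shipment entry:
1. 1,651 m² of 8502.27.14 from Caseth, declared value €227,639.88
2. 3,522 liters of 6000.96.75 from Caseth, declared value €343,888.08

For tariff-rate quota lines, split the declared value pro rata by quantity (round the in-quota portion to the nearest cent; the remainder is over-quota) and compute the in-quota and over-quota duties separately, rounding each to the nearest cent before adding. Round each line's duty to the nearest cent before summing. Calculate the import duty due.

Line 1 (8502.27.14, Caseth, 1,651 m², €227,639.88):
Code 8502.27.14 is under a tariff-rate quota (threshold 803 m²). In-quota: 803 m² at 3%; over-quota: 848 m² at 14.5%.
Pro-rata value split: in-quota = €227,639.88 × 803/1,651 = €110,717.64; over-quota = €227,639.88 − €110,717.64 = €116,922.24.
In-quota duty = €110,717.64 × 3% = €3,321.53. Over-quota duty = €116,922.24 × 14.5% = €16,953.72.
Line duty = €3,321.53 + €16,953.72 = €20,275.25.
Line 2 (6000.96.75, Caseth, 3,522 liters, €343,888.08):
Base rate for 6000.96.75 is 18.5%.
Origin Caseth qualifies under the Serara–Caseth agreement and 6000.96.75 is covered: preferential rate Free applies instead.
Duty = €343,888.08 × 0% = €0.00.
Total = €20,275.25 + €0.00 = €20,275.25.

€20,275.25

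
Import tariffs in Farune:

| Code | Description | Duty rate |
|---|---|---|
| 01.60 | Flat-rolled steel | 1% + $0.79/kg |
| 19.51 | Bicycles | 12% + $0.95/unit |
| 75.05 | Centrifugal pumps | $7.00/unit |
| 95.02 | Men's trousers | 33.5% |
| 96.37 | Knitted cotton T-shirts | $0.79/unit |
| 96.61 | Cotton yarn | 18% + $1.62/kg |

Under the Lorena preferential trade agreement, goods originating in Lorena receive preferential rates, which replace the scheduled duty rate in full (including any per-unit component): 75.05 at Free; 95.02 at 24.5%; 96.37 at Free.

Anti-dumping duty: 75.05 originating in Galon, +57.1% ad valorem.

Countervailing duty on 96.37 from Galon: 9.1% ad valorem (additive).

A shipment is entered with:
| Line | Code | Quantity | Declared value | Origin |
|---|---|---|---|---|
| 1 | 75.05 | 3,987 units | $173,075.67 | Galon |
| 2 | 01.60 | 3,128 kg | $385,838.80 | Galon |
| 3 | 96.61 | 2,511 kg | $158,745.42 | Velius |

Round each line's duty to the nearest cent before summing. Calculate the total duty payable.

Line 1 (75.05, Galon, 3,987 units, $173,075.67):
Base rate for 75.05 is $7.00/unit.
75.05 has an FTA preferential rate, but origin Galon is not Lorena; base rate stands.
Additional duty on 75.05 from Galon: +57.1% ad valorem. Applied ad valorem rate = 57.1%.
Duty = $173,075.67 × 57.1% + 3,987 × $7.00 = $126,735.21.
Line 2 (01.60, Galon, 3,128 kg, $385,838.80):
Base rate for 01.60 is 1% + $0.79/kg.
Duty = $385,838.80 × 1% + 3,128 × $0.79 = $6,329.51.
Line 3 (96.61, Velius, 2,511 kg, $158,745.42):
Base rate for 96.61 is 18% + $1.62/kg.
Duty = $158,745.42 × 18% + 2,511 × $1.62 = $32,642.00.
Total = $126,735.21 + $6,329.51 + $32,642.00 = $165,706.72.

$165,706.72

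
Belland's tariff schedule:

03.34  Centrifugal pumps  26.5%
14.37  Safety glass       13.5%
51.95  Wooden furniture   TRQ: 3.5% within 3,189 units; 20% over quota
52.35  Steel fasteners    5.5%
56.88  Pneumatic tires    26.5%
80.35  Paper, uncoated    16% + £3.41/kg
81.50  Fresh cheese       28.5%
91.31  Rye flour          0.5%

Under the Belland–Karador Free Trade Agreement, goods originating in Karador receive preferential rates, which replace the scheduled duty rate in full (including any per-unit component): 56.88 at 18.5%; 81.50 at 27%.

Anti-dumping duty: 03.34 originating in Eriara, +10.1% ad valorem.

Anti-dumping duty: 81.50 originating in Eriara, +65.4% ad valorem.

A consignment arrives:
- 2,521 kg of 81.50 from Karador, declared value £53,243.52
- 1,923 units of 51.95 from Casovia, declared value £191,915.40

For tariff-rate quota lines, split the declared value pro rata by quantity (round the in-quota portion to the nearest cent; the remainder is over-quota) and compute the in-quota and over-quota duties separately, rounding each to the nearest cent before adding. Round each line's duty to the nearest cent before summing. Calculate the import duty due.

Line 1 (81.50, Karador, 2,521 kg, £53,243.52):
Base rate for 81.50 is 28.5%.
Origin Karador qualifies under the Belland–Karador agreement and 81.50 is covered: preferential rate 27% applies instead.
The additional-duty order on 81.50 targets Eriara, not Karador; it does not apply.
Duty = £53,243.52 × 27% = £14,375.75.
Line 2 (51.95, Casovia, 1,923 units, £191,915.40):
Code 51.95 is under a tariff-rate quota (threshold 3,189 units). Quantity 1,923 units is within the quota, so the in-quota rate 3.5% applies to the full value.
Duty = £191,915.40 × 3.5% = £6,717.04.
Total = £14,375.75 + £6,717.04 = £21,092.79.

£21,092.79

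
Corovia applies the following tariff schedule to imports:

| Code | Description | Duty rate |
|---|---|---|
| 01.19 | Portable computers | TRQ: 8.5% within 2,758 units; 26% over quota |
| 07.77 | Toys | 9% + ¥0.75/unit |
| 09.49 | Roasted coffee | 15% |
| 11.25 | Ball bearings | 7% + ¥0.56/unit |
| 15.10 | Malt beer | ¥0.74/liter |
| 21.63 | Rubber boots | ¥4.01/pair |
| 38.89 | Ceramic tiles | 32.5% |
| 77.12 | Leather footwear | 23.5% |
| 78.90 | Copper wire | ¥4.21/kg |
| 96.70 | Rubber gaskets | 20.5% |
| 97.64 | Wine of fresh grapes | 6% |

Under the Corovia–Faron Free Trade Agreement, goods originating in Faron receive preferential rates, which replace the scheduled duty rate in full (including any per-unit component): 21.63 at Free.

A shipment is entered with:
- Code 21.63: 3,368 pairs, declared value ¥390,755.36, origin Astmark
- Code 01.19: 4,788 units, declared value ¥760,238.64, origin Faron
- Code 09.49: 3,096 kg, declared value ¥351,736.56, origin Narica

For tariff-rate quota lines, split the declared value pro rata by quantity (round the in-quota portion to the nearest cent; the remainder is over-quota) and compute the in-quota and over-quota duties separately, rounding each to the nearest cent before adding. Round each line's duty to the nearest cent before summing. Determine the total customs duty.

¥187,293.04

Line 1 (21.63, Astmark, 3,368 pairs, ¥390,755.36):
Base rate for 21.63 is ¥4.01/pair.
21.63 has an FTA preferential rate, but origin Astmark is not Faron; base rate stands.
Duty = 3,368 × ¥4.01 = ¥13,505.68.
Line 2 (01.19, Faron, 4,788 units, ¥760,238.64):
Code 01.19 is under a tariff-rate quota (threshold 2,758 units). In-quota: 2,758 units at 8.5%; over-quota: 2,030 units at 26%.
Pro-rata value split: in-quota = ¥760,238.64 × 2,758/4,788 = ¥437,915.24; over-quota = ¥760,238.64 − ¥437,915.24 = ¥322,323.40.
In-quota duty = ¥437,915.24 × 8.5% = ¥37,222.80. Over-quota duty = ¥322,323.40 × 26% = ¥83,804.08.
Line duty = ¥37,222.80 + ¥83,804.08 = ¥121,026.88.
Line 3 (09.49, Narica, 3,096 kg, ¥351,736.56):
Base rate for 09.49 is 15%.
Duty = ¥351,736.56 × 15% = ¥52,760.48.
Total = ¥13,505.68 + ¥121,026.88 + ¥52,760.48 = ¥187,293.04.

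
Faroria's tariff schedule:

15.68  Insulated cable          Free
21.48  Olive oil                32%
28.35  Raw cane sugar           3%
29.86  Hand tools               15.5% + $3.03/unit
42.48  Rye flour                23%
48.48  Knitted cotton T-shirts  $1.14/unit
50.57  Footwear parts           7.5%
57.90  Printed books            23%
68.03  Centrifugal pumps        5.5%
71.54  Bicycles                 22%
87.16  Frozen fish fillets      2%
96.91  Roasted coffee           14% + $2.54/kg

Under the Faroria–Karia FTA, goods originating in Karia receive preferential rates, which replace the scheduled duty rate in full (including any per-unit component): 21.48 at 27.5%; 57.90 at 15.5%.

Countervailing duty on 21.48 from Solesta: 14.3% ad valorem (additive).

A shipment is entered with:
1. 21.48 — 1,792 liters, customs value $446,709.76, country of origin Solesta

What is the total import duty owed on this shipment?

$206,826.62

Line 1 (21.48, Solesta, 1,792 liters, $446,709.76):
Base rate for 21.48 is 32%.
21.48 has an FTA preferential rate, but origin Solesta is not Karia; base rate stands.
Additional duty on 21.48 from Solesta: +14.3%. Applied ad valorem rate: 32% + 14.3% = 46.3%.
Duty = $446,709.76 × 46.3% = $206,826.62.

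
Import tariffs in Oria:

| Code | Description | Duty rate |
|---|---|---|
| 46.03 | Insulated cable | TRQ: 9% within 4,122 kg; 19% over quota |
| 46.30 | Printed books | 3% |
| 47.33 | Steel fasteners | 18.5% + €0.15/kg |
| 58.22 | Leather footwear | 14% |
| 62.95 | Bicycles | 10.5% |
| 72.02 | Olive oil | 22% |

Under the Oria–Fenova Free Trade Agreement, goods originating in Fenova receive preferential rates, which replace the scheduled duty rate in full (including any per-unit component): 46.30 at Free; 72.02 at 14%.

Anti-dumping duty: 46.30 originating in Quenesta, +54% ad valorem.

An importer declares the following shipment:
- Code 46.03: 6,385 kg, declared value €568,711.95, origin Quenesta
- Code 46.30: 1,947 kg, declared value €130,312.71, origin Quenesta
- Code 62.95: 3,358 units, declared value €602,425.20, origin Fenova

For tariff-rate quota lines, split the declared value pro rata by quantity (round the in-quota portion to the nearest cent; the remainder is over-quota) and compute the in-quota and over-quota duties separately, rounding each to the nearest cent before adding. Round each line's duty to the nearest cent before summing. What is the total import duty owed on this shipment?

Line 1 (46.03, Quenesta, 6,385 kg, €568,711.95):
Code 46.03 is under a tariff-rate quota (threshold 4,122 kg). In-quota: 4,122 kg at 9%; over-quota: 2,263 kg at 19%.
Pro-rata value split: in-quota = €568,711.95 × 4,122/6,385 = €367,146.54; over-quota = €568,711.95 − €367,146.54 = €201,565.41.
In-quota duty = €367,146.54 × 9% = €33,043.19. Over-quota duty = €201,565.41 × 19% = €38,297.43.
Line duty = €33,043.19 + €38,297.43 = €71,340.62.
Line 2 (46.30, Quenesta, 1,947 kg, €130,312.71):
Base rate for 46.30 is 3%.
46.30 has an FTA preferential rate, but origin Quenesta is not Fenova; base rate stands.
Additional duty on 46.30 from Quenesta: +54%. Applied ad valorem rate: 3% + 54% = 57%.
Duty = €130,312.71 × 57% = €74,278.24.
Line 3 (62.95, Fenova, 3,358 units, €602,425.20):
Base rate for 62.95 is 10.5%.
Origin Fenova is the FTA partner but 62.95 is not on the preference list; base rate stands.
Duty = €602,425.20 × 10.5% = €63,254.65.
Total = €71,340.62 + €74,278.24 + €63,254.65 = €208,873.51.

€208,873.51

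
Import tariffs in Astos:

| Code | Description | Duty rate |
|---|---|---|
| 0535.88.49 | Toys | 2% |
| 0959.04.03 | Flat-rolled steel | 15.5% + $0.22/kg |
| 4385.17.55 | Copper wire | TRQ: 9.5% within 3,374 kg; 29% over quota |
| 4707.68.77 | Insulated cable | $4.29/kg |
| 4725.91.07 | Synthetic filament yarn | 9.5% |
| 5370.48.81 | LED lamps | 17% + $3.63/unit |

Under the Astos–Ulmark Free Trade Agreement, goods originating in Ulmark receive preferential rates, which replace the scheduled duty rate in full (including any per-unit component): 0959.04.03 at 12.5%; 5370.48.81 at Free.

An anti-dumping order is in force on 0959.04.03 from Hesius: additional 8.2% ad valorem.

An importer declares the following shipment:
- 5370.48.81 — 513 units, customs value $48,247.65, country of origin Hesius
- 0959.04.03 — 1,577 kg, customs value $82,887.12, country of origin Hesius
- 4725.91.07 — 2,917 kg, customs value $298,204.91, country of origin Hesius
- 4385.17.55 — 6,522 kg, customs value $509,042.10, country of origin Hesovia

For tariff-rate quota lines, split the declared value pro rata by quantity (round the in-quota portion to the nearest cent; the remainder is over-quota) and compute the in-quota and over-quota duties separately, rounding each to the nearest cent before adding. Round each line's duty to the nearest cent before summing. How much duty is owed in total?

$154,655.73

Line 1 (5370.48.81, Hesius, 513 units, $48,247.65):
Base rate for 5370.48.81 is 17% + $3.63/unit.
5370.48.81 has an FTA preferential rate, but origin Hesius is not Ulmark; base rate stands.
Duty = $48,247.65 × 17% + 513 × $3.63 = $10,064.29.
Line 2 (0959.04.03, Hesius, 1,577 kg, $82,887.12):
Base rate for 0959.04.03 is 15.5% + $0.22/kg.
0959.04.03 has an FTA preferential rate, but origin Hesius is not Ulmark; base rate stands.
Additional duty on 0959.04.03 from Hesius: +8.2%. Applied ad valorem rate: 15.5% + 8.2% = 23.7%.
Duty = $82,887.12 × 23.7% + 1,577 × $0.22 = $19,991.19.
Line 3 (4725.91.07, Hesius, 2,917 kg, $298,204.91):
Base rate for 4725.91.07 is 9.5%.
Duty = $298,204.91 × 9.5% = $28,329.47.
Line 4 (4385.17.55, Hesovia, 6,522 kg, $509,042.10):
Code 4385.17.55 is under a tariff-rate quota (threshold 3,374 kg). In-quota: 3,374 kg at 9.5%; over-quota: 3,148 kg at 29%.
Pro-rata value split: in-quota = $509,042.10 × 3,374/6,522 = $263,340.70; over-quota = $509,042.10 − $263,340.70 = $245,701.40.
In-quota duty = $263,340.70 × 9.5% = $25,017.37. Over-quota duty = $245,701.40 × 29% = $71,253.41.
Line duty = $25,017.37 + $71,253.41 = $96,270.78.
Total = $10,064.29 + $19,991.19 + $28,329.47 + $96,270.78 = $154,655.73.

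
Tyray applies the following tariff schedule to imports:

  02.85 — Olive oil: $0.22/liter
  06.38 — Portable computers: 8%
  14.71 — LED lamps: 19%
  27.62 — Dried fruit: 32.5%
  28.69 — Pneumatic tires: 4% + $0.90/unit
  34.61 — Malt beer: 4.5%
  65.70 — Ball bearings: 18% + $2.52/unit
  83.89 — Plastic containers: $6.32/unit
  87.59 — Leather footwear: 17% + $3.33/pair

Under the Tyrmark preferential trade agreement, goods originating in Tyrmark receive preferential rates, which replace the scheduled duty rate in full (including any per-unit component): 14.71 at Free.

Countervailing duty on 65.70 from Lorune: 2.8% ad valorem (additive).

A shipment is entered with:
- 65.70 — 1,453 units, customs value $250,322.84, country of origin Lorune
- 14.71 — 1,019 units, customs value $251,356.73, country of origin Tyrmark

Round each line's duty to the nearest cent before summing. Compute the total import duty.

Line 1 (65.70, Lorune, 1,453 units, $250,322.84):
Base rate for 65.70 is 18% + $2.52/unit.
Additional duty on 65.70 from Lorune: +2.8%. Applied ad valorem rate: 18% + 2.8% = 20.8%.
Duty = $250,322.84 × 20.8% + 1,453 × $2.52 = $55,728.71.
Line 2 (14.71, Tyrmark, 1,019 units, $251,356.73):
Base rate for 14.71 is 19%.
Origin Tyrmark qualifies under the Tyray–Tyrmark agreement and 14.71 is covered: preferential rate Free applies instead.
Duty = $251,356.73 × 0% = $0.00.
Total = $55,728.71 + $0.00 = $55,728.71.

$55,728.71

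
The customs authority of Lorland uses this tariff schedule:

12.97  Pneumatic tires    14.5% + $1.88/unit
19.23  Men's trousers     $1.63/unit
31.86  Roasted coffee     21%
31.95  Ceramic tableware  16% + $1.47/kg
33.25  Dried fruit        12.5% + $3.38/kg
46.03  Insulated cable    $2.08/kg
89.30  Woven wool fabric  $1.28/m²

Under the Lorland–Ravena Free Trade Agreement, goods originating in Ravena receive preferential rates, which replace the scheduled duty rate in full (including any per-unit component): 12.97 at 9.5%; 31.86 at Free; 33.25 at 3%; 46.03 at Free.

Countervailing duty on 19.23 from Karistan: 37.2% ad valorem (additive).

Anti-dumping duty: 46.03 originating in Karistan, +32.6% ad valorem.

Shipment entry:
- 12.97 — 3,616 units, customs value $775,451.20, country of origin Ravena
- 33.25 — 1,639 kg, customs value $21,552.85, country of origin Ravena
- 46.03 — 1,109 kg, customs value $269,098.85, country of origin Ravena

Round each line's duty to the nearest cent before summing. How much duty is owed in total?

$74,314.45

Line 1 (12.97, Ravena, 3,616 units, $775,451.20):
Base rate for 12.97 is 14.5% + $1.88/unit.
Origin Ravena qualifies under the Lorland–Ravena agreement and 12.97 is covered: preferential rate 9.5% applies instead.
Duty = $775,451.20 × 9.5% = $73,667.86.
Line 2 (33.25, Ravena, 1,639 kg, $21,552.85):
Base rate for 33.25 is 12.5% + $3.38/kg.
Origin Ravena qualifies under the Lorland–Ravena agreement and 33.25 is covered: preferential rate 3% applies instead.
Duty = $21,552.85 × 3% = $646.59.
Line 3 (46.03, Ravena, 1,109 kg, $269,098.85):
Base rate for 46.03 is $2.08/kg.
Origin Ravena qualifies under the Lorland–Ravena agreement and 46.03 is covered: preferential rate Free applies instead.
The additional-duty order on 46.03 targets Karistan, not Ravena; it does not apply.
Duty = $269,098.85 × 0% = $0.00.
Total = $73,667.86 + $646.59 + $0.00 = $74,314.45.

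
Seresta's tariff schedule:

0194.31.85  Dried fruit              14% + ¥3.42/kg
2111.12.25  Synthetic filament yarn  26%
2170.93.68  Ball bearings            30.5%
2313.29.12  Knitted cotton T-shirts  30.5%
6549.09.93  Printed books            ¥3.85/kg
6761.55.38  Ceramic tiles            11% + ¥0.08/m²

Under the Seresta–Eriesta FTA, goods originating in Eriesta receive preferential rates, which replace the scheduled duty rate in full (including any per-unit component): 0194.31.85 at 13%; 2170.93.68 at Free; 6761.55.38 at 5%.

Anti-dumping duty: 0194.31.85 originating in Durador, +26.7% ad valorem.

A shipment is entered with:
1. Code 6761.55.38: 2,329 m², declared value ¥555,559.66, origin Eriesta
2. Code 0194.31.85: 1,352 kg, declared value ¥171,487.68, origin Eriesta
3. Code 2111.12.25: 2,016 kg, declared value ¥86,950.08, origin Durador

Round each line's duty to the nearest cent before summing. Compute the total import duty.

¥72,678.40

Line 1 (6761.55.38, Eriesta, 2,329 m², ¥555,559.66):
Base rate for 6761.55.38 is 11% + ¥0.08/m².
Origin Eriesta qualifies under the Seresta–Eriesta agreement and 6761.55.38 is covered: preferential rate 5% applies instead.
Duty = ¥555,559.66 × 5% = ¥27,777.98.
Line 2 (0194.31.85, Eriesta, 1,352 kg, ¥171,487.68):
Base rate for 0194.31.85 is 14% + ¥3.42/kg.
Origin Eriesta qualifies under the Seresta–Eriesta agreement and 0194.31.85 is covered: preferential rate 13% applies instead.
The additional-duty order on 0194.31.85 targets Durador, not Eriesta; it does not apply.
Duty = ¥171,487.68 × 13% = ¥22,293.40.
Line 3 (2111.12.25, Durador, 2,016 kg, ¥86,950.08):
Base rate for 2111.12.25 is 26%.
Duty = ¥86,950.08 × 26% = ¥22,607.02.
Total = ¥27,777.98 + ¥22,293.40 + ¥22,607.02 = ¥72,678.40.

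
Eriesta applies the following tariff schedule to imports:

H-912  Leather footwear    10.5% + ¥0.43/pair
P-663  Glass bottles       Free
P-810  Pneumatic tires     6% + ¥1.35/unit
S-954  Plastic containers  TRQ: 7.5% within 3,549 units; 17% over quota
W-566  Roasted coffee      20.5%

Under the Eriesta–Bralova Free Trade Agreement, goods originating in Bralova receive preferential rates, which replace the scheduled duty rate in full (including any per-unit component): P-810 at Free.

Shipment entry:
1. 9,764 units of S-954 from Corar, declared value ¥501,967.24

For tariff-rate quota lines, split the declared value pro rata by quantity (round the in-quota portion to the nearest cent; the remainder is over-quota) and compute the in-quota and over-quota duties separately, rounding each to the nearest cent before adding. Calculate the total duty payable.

¥68,001.30

Line 1 (S-954, Corar, 9,764 units, ¥501,967.24):
Code S-954 is under a tariff-rate quota (threshold 3,549 units). In-quota: 3,549 units at 7.5%; over-quota: 6,215 units at 17%.
Pro-rata value split: in-quota = ¥501,967.24 × 3,549/9,764 = ¥182,454.09; over-quota = ¥501,967.24 − ¥182,454.09 = ¥319,513.15.
In-quota duty = ¥182,454.09 × 7.5% = ¥13,684.06. Over-quota duty = ¥319,513.15 × 17% = ¥54,317.24.
Line duty = ¥13,684.06 + ¥54,317.24 = ¥68,001.30.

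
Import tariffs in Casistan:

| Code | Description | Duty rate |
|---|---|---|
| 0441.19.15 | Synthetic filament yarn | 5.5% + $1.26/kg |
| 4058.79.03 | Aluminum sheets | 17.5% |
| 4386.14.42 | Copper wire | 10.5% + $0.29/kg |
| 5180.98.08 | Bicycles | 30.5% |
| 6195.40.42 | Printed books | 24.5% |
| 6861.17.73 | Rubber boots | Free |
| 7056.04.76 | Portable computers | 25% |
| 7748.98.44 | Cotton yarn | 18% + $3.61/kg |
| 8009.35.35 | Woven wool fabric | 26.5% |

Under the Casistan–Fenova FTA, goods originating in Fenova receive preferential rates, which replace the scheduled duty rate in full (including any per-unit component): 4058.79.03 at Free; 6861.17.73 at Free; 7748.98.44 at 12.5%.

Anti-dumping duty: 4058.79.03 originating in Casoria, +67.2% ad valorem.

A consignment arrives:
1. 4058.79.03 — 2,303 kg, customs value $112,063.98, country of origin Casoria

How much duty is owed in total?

Line 1 (4058.79.03, Casoria, 2,303 kg, $112,063.98):
Base rate for 4058.79.03 is 17.5%.
4058.79.03 has an FTA preferential rate, but origin Casoria is not Fenova; base rate stands.
Additional duty on 4058.79.03 from Casoria: +67.2%. Applied ad valorem rate: 17.5% + 67.2% = 84.7%.
Duty = $112,063.98 × 84.7% = $94,918.19.

$94,918.19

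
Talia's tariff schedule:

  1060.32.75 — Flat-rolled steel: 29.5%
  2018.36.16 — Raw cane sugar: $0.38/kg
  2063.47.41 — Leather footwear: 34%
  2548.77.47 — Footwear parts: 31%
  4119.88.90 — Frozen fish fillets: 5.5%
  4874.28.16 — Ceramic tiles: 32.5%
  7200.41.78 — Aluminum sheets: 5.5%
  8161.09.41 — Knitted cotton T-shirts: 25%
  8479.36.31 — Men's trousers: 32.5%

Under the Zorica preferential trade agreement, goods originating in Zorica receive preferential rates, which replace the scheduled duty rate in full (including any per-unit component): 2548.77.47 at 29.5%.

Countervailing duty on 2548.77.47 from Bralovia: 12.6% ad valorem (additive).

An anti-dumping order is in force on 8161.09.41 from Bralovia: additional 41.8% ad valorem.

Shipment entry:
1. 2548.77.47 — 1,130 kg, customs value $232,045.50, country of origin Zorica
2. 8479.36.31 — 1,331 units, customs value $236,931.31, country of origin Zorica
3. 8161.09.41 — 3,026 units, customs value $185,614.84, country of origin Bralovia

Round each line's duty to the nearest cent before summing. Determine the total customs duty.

$269,446.81

Line 1 (2548.77.47, Zorica, 1,130 kg, $232,045.50):
Base rate for 2548.77.47 is 31%.
Origin Zorica qualifies under the Talia–Zorica agreement and 2548.77.47 is covered: preferential rate 29.5% applies instead.
The additional-duty order on 2548.77.47 targets Bralovia, not Zorica; it does not apply.
Duty = $232,045.50 × 29.5% = $68,453.42.
Line 2 (8479.36.31, Zorica, 1,331 units, $236,931.31):
Base rate for 8479.36.31 is 32.5%.
Origin Zorica is the FTA partner but 8479.36.31 is not on the preference list; base rate stands.
Duty = $236,931.31 × 32.5% = $77,002.68.
Line 3 (8161.09.41, Bralovia, 3,026 units, $185,614.84):
Base rate for 8161.09.41 is 25%.
Additional duty on 8161.09.41 from Bralovia: +41.8%. Applied ad valorem rate: 25% + 41.8% = 66.8%.
Duty = $185,614.84 × 66.8% = $123,990.71.
Total = $68,453.42 + $77,002.68 + $123,990.71 = $269,446.81.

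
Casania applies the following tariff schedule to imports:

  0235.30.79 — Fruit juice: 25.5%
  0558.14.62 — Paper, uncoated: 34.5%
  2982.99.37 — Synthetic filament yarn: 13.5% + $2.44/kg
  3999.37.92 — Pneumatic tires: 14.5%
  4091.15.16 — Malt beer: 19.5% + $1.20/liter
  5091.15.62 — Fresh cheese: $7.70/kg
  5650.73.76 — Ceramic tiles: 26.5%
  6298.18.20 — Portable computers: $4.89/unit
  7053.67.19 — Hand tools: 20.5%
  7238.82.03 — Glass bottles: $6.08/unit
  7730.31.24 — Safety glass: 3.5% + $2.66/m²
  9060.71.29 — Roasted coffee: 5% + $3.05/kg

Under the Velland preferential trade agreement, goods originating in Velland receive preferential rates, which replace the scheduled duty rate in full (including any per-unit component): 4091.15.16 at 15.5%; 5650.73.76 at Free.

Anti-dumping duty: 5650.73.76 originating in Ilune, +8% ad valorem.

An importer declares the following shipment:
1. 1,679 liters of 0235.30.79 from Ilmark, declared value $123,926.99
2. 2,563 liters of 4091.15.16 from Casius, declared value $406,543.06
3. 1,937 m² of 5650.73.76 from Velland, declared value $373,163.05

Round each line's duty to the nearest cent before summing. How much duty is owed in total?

Line 1 (0235.30.79, Ilmark, 1,679 liters, $123,926.99):
Base rate for 0235.30.79 is 25.5%.
Duty = $123,926.99 × 25.5% = $31,601.38.
Line 2 (4091.15.16, Casius, 2,563 liters, $406,543.06):
Base rate for 4091.15.16 is 19.5% + $1.20/liter.
4091.15.16 has an FTA preferential rate, but origin Casius is not Velland; base rate stands.
Duty = $406,543.06 × 19.5% + 2,563 × $1.20 = $82,351.50.
Line 3 (5650.73.76, Velland, 1,937 m², $373,163.05):
Base rate for 5650.73.76 is 26.5%.
Origin Velland qualifies under the Casania–Velland agreement and 5650.73.76 is covered: preferential rate Free applies instead.
The additional-duty order on 5650.73.76 targets Ilune, not Velland; it does not apply.
Duty = $373,163.05 × 0% = $0.00.
Total = $31,601.38 + $82,351.50 + $0.00 = $113,952.88.

$113,952.88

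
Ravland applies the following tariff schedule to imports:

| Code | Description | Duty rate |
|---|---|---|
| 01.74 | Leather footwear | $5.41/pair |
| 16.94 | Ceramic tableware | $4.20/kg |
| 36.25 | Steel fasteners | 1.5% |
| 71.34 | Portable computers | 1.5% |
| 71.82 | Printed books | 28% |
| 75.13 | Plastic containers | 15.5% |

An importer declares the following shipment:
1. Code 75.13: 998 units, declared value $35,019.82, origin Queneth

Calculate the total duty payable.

Line 1 (75.13, Queneth, 998 units, $35,019.82):
Base rate for 75.13 is 15.5%.
Duty = $35,019.82 × 15.5% = $5,428.07.

$5,428.07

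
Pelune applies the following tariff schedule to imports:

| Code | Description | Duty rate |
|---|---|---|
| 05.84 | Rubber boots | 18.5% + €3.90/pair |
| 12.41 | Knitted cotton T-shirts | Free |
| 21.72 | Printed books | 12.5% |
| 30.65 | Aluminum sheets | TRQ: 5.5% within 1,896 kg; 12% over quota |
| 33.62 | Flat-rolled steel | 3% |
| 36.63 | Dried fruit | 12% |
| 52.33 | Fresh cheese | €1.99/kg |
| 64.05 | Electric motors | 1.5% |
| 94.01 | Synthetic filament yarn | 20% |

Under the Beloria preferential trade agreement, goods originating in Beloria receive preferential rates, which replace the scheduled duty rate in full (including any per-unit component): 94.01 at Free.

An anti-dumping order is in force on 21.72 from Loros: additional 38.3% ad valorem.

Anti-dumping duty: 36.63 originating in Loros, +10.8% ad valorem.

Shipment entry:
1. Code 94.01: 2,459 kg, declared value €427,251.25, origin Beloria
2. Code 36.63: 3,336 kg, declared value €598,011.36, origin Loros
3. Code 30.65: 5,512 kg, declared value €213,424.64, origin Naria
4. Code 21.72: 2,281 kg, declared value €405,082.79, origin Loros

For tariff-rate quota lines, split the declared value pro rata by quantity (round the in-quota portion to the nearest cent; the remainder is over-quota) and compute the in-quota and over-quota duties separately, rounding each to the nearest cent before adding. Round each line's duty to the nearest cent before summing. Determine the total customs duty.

€362,967.75

Line 1 (94.01, Beloria, 2,459 kg, €427,251.25):
Base rate for 94.01 is 20%.
Origin Beloria qualifies under the Pelune–Beloria agreement and 94.01 is covered: preferential rate Free applies instead.
Duty = €427,251.25 × 0% = €0.00.
Line 2 (36.63, Loros, 3,336 kg, €598,011.36):
Base rate for 36.63 is 12%.
Additional duty on 36.63 from Loros: +10.8%. Applied ad valorem rate: 12% + 10.8% = 22.8%.
Duty = €598,011.36 × 22.8% = €136,346.59.
Line 3 (30.65, Naria, 5,512 kg, €213,424.64):
Code 30.65 is under a tariff-rate quota (threshold 1,896 kg). In-quota: 1,896 kg at 5.5%; over-quota: 3,616 kg at 12%.
Pro-rata value split: in-quota = €213,424.64 × 1,896/5,512 = €73,413.12; over-quota = €213,424.64 − €73,413.12 = €140,011.52.
In-quota duty = €73,413.12 × 5.5% = €4,037.72. Over-quota duty = €140,011.52 × 12% = €16,801.38.
Line duty = €4,037.72 + €16,801.38 = €20,839.10.
Line 4 (21.72, Loros, 2,281 kg, €405,082.79):
Base rate for 21.72 is 12.5%.
Additional duty on 21.72 from Loros: +38.3%. Applied ad valorem rate: 12.5% + 38.3% = 50.8%.
Duty = €405,082.79 × 50.8% = €205,782.06.
Total = €0.00 + €136,346.59 + €20,839.10 + €205,782.06 = €362,967.75.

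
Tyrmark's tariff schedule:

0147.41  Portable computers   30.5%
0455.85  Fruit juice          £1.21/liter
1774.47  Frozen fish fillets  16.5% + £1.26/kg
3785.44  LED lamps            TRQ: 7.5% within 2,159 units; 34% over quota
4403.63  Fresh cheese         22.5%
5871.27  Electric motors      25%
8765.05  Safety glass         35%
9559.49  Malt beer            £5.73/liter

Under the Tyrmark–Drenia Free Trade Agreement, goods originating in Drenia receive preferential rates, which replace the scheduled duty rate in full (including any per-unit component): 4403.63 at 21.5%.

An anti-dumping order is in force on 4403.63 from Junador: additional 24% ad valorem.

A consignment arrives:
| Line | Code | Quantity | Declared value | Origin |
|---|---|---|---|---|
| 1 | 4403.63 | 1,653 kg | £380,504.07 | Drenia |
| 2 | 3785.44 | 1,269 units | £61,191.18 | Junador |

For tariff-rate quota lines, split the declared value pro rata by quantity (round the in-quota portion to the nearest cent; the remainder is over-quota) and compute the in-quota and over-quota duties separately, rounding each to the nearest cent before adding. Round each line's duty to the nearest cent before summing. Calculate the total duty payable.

Line 1 (4403.63, Drenia, 1,653 kg, £380,504.07):
Base rate for 4403.63 is 22.5%.
Origin Drenia qualifies under the Tyrmark–Drenia agreement and 4403.63 is covered: preferential rate 21.5% applies instead.
The additional-duty order on 4403.63 targets Junador, not Drenia; it does not apply.
Duty = £380,504.07 × 21.5% = £81,808.38.
Line 2 (3785.44, Junador, 1,269 units, £61,191.18):
Code 3785.44 is under a tariff-rate quota (threshold 2,159 units). Quantity 1,269 units is within the quota, so the in-quota rate 7.5% applies to the full value.
Duty = £61,191.18 × 7.5% = £4,589.34.
Total = £81,808.38 + £4,589.34 = £86,397.72.

£86,397.72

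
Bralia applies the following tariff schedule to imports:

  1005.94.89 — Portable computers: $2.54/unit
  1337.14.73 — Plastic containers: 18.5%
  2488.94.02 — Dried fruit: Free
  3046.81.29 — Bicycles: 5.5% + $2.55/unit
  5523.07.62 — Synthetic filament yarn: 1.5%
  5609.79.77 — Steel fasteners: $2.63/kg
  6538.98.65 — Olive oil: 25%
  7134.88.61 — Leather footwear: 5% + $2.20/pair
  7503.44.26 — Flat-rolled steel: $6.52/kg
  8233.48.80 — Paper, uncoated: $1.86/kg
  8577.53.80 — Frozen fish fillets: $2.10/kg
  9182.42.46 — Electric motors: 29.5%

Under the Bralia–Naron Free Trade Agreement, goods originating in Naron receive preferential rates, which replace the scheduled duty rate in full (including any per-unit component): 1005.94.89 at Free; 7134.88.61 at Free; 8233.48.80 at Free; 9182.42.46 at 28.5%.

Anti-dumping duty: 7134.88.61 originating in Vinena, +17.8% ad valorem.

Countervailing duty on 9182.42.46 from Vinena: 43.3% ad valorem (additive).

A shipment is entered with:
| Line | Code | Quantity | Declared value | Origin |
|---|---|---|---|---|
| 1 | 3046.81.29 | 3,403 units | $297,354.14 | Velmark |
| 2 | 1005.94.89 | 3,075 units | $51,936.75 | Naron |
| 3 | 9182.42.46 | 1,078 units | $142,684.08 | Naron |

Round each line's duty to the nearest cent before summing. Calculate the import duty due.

Line 1 (3046.81.29, Velmark, 3,403 units, $297,354.14):
Base rate for 3046.81.29 is 5.5% + $2.55/unit.
Duty = $297,354.14 × 5.5% + 3,403 × $2.55 = $25,032.13.
Line 2 (1005.94.89, Naron, 3,075 units, $51,936.75):
Base rate for 1005.94.89 is $2.54/unit.
Origin Naron qualifies under the Bralia–Naron agreement and 1005.94.89 is covered: preferential rate Free applies instead.
Duty = $51,936.75 × 0% = $0.00.
Line 3 (9182.42.46, Naron, 1,078 units, $142,684.08):
Base rate for 9182.42.46 is 29.5%.
Origin Naron qualifies under the Bralia–Naron agreement and 9182.42.46 is covered: preferential rate 28.5% applies instead.
The additional-duty order on 9182.42.46 targets Vinena, not Naron; it does not apply.
Duty = $142,684.08 × 28.5% = $40,664.96.
Total = $25,032.13 + $0.00 + $40,664.96 = $65,697.09.

$65,697.09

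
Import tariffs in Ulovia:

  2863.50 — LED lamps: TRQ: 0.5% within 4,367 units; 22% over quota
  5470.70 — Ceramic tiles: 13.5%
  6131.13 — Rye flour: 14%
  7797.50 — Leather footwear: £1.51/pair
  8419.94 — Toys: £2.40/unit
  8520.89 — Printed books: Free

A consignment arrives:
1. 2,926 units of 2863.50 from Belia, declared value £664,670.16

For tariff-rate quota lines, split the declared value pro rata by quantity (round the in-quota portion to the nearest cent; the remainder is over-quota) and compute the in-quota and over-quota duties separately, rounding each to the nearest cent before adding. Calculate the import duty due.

Line 1 (2863.50, Belia, 2,926 units, £664,670.16):
Code 2863.50 is under a tariff-rate quota (threshold 4,367 units). Quantity 2,926 units is within the quota, so the in-quota rate 0.5% applies to the full value.
Duty = £664,670.16 × 0.5% = £3,323.35.

£3,323.35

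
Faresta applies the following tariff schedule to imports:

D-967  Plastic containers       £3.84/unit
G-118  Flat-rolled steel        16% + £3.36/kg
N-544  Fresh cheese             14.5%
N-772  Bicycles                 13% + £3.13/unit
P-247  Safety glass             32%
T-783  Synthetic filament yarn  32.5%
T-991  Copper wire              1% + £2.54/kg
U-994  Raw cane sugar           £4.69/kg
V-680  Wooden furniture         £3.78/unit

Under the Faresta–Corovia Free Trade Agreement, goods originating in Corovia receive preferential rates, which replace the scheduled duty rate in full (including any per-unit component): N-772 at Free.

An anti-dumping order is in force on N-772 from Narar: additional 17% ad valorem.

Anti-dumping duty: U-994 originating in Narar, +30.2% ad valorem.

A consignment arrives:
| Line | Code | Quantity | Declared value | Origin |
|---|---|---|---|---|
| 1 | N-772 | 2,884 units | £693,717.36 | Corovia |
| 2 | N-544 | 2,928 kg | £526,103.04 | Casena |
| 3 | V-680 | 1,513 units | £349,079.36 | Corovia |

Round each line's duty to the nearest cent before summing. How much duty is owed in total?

£82,004.08

Line 1 (N-772, Corovia, 2,884 units, £693,717.36):
Base rate for N-772 is 13% + £3.13/unit.
Origin Corovia qualifies under the Faresta–Corovia agreement and N-772 is covered: preferential rate Free applies instead.
The additional-duty order on N-772 targets Narar, not Corovia; it does not apply.
Duty = £693,717.36 × 0% = £0.00.
Line 2 (N-544, Casena, 2,928 kg, £526,103.04):
Base rate for N-544 is 14.5%.
Duty = £526,103.04 × 14.5% = £76,284.94.
Line 3 (V-680, Corovia, 1,513 units, £349,079.36):
Base rate for V-680 is £3.78/unit.
Origin Corovia is the FTA partner but V-680 is not on the preference list; base rate stands.
Duty = 1,513 × £3.78 = £5,719.14.
Total = £0.00 + £76,284.94 + £5,719.14 = £82,004.08.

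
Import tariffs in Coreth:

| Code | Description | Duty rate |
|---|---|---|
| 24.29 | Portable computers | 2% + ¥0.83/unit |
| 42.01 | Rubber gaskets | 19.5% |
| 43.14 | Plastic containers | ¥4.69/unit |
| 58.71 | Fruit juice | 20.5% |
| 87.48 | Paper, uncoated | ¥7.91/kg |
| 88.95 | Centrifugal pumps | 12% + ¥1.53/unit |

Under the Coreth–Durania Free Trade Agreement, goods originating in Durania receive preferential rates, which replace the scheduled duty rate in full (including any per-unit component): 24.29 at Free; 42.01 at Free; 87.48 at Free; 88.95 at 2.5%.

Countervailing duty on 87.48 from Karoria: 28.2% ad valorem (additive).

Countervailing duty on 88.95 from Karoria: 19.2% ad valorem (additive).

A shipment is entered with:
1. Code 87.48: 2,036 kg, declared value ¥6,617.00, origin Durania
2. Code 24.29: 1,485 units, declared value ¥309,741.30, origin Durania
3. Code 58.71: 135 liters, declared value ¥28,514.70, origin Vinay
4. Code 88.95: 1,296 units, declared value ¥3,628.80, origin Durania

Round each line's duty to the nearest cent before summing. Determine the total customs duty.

¥5,936.23

Line 1 (87.48, Durania, 2,036 kg, ¥6,617.00):
Base rate for 87.48 is ¥7.91/kg.
Origin Durania qualifies under the Coreth–Durania agreement and 87.48 is covered: preferential rate Free applies instead.
The additional-duty order on 87.48 targets Karoria, not Durania; it does not apply.
Duty = ¥6,617.00 × 0% = ¥0.00.
Line 2 (24.29, Durania, 1,485 units, ¥309,741.30):
Base rate for 24.29 is 2% + ¥0.83/unit.
Origin Durania qualifies under the Coreth–Durania agreement and 24.29 is covered: preferential rate Free applies instead.
Duty = ¥309,741.30 × 0% = ¥0.00.
Line 3 (58.71, Vinay, 135 liters, ¥28,514.70):
Base rate for 58.71 is 20.5%.
Duty = ¥28,514.70 × 20.5% = ¥5,845.51.
Line 4 (88.95, Durania, 1,296 units, ¥3,628.80):
Base rate for 88.95 is 12% + ¥1.53/unit.
Origin Durania qualifies under the Coreth–Durania agreement and 88.95 is covered: preferential rate 2.5% applies instead.
The additional-duty order on 88.95 targets Karoria, not Durania; it does not apply.
Duty = ¥3,628.80 × 2.5% = ¥90.72.
Total = ¥0.00 + ¥0.00 + ¥5,845.51 + ¥90.72 = ¥5,936.23.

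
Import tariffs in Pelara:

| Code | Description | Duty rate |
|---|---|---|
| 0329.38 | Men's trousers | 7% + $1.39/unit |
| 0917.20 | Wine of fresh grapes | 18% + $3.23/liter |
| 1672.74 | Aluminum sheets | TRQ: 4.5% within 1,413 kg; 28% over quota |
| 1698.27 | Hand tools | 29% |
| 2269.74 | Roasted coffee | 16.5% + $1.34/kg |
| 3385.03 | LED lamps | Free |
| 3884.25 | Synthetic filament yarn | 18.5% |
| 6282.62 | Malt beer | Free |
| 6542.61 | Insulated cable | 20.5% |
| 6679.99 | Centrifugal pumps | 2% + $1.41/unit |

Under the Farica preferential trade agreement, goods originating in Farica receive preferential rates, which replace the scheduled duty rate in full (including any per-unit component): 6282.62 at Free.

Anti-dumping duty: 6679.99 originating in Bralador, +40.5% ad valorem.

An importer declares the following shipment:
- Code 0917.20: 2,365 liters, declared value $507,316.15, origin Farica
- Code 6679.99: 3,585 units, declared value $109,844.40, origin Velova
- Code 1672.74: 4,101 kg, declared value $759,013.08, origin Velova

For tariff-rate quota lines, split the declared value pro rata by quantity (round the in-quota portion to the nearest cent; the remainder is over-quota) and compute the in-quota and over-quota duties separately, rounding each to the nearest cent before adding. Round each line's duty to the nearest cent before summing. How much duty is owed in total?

Line 1 (0917.20, Farica, 2,365 liters, $507,316.15):
Base rate for 0917.20 is 18% + $3.23/liter.
Origin Farica is the FTA partner but 0917.20 is not on the preference list; base rate stands.
Duty = $507,316.15 × 18% + 2,365 × $3.23 = $98,955.86.
Line 2 (6679.99, Velova, 3,585 units, $109,844.40):
Base rate for 6679.99 is 2% + $1.41/unit.
The additional-duty order on 6679.99 targets Bralador, not Velova; it does not apply.
Duty = $109,844.40 × 2% + 3,585 × $1.41 = $7,251.74.
Line 3 (1672.74, Velova, 4,101 kg, $759,013.08):
Code 1672.74 is under a tariff-rate quota (threshold 1,413 kg). In-quota: 1,413 kg at 4.5%; over-quota: 2,688 kg at 28%.
Pro-rata value split: in-quota = $759,013.08 × 1,413/4,101 = $261,518.04; over-quota = $759,013.08 − $261,518.04 = $497,495.04.
In-quota duty = $261,518.04 × 4.5% = $11,768.31. Over-quota duty = $497,495.04 × 28% = $139,298.61.
Line duty = $11,768.31 + $139,298.61 = $151,066.92.
Total = $98,955.86 + $7,251.74 + $151,066.92 = $257,274.52.

$257,274.52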